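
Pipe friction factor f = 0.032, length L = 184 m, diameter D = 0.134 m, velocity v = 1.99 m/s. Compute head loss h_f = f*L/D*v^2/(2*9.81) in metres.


v^2 = 1.99^2 = 3.9601 m^2/s^2
L/D = 184/0.134 = 1373.1343
h_f = f*(L/D)*v^2/(2g) = 0.032 * 1373.1343 * 3.9601 / 19.62 = 8.86891 m

8.86891 m


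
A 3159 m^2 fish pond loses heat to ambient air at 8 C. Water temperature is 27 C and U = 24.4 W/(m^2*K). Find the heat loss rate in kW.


Temperature difference dT = 27 - 8 = 19 K
Heat loss (W) = U * A * dT = 24.4 * 3159 * 19 = 1464512.4 W
Convert to kW: 1464512.4 / 1000 = 1464.5124 kW

1464.5124 kW


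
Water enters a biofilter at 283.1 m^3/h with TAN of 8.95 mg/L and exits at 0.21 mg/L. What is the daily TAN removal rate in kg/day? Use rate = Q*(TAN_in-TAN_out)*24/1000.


Concentration drop: TAN_in - TAN_out = 8.95 - 0.21 = 8.74 mg/L
Hourly TAN removed = Q * dTAN = 283.1 m^3/h * 8.74 mg/L = 2474.294 g/h  (m^3/h * mg/L = g/h)
Daily TAN removed = 2474.294 * 24 = 59383.056 g/day
Convert to kg/day: 59383.056 / 1000 = 59.383056 kg/day

59.383056 kg/day


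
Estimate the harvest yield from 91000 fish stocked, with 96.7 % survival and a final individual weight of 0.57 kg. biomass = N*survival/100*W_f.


Survivors = 91000 * 96.7/100 = 87997 fish
Harvest biomass = survivors * W_f = 87997 * 0.57 = 50158.29 kg

50158.29 kg


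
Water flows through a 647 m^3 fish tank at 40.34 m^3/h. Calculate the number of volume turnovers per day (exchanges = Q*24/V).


Daily flow volume = 40.34 m^3/h * 24 h = 968.16 m^3/day
Exchanges = daily flow / tank volume = 968.16 / 647 = 1.49638 exchanges/day

1.49638 exchanges/day


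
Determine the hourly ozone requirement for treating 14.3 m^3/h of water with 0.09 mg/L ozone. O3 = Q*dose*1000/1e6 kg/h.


O3 demand (mg/h) = Q * dose * 1000 = 14.3 * 0.09 * 1000 = 1287 mg/h
Convert mg to kg: 1287 / 1e6 = 0.001287 kg/h

0.001287 kg/h


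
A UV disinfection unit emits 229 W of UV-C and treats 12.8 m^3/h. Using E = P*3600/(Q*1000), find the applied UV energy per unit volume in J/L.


Energy delivered per hour = 229 W * 3600 s = 824400 J/h
Volume treated per hour = 12.8 m^3/h * 1000 = 12800 L/h
dose = 824400 / 12800 = 64.4062 J/L

64.4062 J/L


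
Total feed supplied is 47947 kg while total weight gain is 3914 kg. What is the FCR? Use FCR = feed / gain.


FCR = feed consumed / weight gained
FCR = 47947 kg / 3914 kg = 12.2501

12.2501


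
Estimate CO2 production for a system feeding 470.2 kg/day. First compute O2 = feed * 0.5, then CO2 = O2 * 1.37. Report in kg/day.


O2 = 470.2 * 0.5 = 235.1
CO2 = 235.1 * 1.37 = 322.087

322.087 kg/day


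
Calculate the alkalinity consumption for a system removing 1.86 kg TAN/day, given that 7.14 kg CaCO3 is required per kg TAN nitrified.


Alkalinity factor: 7.14 kg CaCO3 consumed per kg TAN nitrified
alk = 1.86 kg TAN * 7.14 = 13.2804 kg CaCO3/day

13.2804 kg CaCO3/day


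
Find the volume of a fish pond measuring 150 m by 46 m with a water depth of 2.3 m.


Base area = L * W = 150 * 46 = 6900 m^2
Volume = area * depth = 6900 * 2.3 = 15870 m^3

15870 m^3


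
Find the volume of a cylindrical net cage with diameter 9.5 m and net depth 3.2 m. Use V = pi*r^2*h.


r = d/2 = 9.5/2 = 4.75 m
Base area = pi*r^2 = pi*4.75^2 = 70.882184 m^2
Volume = 70.882184 * 3.2 = 226.823 m^3

226.823 m^3


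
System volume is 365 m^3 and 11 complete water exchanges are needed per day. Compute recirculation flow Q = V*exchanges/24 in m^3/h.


Daily recirculation volume = 365 m^3 * 11 = 4015 m^3/day
Flow rate Q = daily volume / 24 h = 4015 / 24 = 167.292 m^3/h

167.292 m^3/h


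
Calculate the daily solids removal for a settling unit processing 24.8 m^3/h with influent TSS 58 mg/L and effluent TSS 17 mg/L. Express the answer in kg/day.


Concentration drop: TSS_in - TSS_out = 58 - 17 = 41 mg/L
Hourly solids removed = Q * dTSS = 24.8 m^3/h * 41 mg/L = 1016.8 g/h  (m^3/h * mg/L = g/h)
Daily solids removed = 1016.8 * 24 = 24403.2 g/day
Convert g to kg: 24403.2 / 1000 = 24.4032 kg/day

24.4032 kg/day


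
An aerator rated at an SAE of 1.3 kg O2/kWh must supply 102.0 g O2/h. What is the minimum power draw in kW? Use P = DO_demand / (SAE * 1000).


SAE in g O2/kWh = 1.3 * 1000 = 1300 g/kWh
P = DO_demand / SAE_g = 102.0 / 1300 = 0.0784615 kW

0.0784615 kW


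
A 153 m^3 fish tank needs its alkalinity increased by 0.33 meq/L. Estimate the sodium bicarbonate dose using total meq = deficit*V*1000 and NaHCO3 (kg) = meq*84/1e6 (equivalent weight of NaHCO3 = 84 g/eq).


Tank volume in L = 153 m^3 * 1000 = 153000 L
Total meq required = 0.33 meq/L * 153000 L = 50490 meq
NaHCO3 mass = 50490 meq * 84 mg/meq / 1e6 = 4.24116 kg

4.24116 kg


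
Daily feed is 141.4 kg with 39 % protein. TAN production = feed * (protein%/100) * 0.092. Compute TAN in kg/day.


Protein in feed = 141.4 * 39/100 = 55.146 kg/day
TAN = protein * 0.092 = 55.146 * 0.092 = 5.073432 kg/day

5.073432 kg/day


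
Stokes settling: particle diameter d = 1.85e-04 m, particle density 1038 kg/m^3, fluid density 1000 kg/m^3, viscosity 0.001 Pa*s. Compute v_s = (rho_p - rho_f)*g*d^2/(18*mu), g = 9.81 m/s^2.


Density difference: rho_p - rho_f = 1038 - 1000 = 38 kg/m^3
d^2 = (1.85e-04)^2 = 3.4225e-08 m^2
Numerator = (rho_p - rho_f) * g * d^2 = 38 * 9.81 * 3.4225e-08 = 1.2758396e-05
Denominator = 18 * mu = 18 * 0.001 = 0.018
v_s = 1.2758396e-05 / 0.018 = 7.088e-04 m/s
Check: Re = rho_f * v_s * d / mu = 1000 * 7.088e-04 * 1.85e-04 / 0.001 = 0.131 < 1, so Stokes' law applies.

7.088e-04 m/s


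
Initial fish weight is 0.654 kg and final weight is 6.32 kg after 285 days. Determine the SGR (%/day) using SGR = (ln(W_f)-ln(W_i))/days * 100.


ln(W_f) = ln(6.32) = 1.8437192
ln(W_i) = ln(0.654) = -0.42464793
ln(W_f) - ln(W_i) = 1.8437192 - -0.42464793 = 2.2683671
SGR = 2.2683671 / 285 * 100 = 0.795918 %/day

0.795918 %/day


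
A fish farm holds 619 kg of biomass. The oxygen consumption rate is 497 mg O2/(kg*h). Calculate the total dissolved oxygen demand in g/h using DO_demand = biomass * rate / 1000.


Total O2 consumption (mg/h) = 619 kg * 497 mg/(kg*h) = 307643 mg/h
Convert to g/h: 307643 / 1000 = 307.643 g/h

307.643 g/h


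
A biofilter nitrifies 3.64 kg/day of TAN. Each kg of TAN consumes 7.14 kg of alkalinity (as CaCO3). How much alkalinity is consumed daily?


Alkalinity factor: 7.14 kg CaCO3 consumed per kg TAN nitrified
alk = 3.64 kg TAN * 7.14 = 25.9896 kg CaCO3/day

25.9896 kg CaCO3/day


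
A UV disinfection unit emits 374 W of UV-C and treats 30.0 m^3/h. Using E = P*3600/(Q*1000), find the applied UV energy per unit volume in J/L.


Energy delivered per hour = 374 W * 3600 s = 1346400 J/h
Volume treated per hour = 30.0 m^3/h * 1000 = 30000 L/h
dose = 1346400 / 30000 = 44.88 J/L

44.88 J/L


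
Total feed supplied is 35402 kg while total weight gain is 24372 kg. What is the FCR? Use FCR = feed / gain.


FCR = feed consumed / weight gained
FCR = 35402 kg / 24372 kg = 1.45257

1.45257


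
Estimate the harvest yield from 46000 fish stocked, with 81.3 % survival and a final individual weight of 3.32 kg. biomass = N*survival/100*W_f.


Survivors = 46000 * 81.3/100 = 37398 fish
Harvest biomass = survivors * W_f = 37398 * 3.32 = 124161.36 kg

124161.36 kg


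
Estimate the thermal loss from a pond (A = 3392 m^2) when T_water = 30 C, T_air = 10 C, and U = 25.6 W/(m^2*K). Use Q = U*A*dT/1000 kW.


Temperature difference dT = 30 - 10 = 20 K
Heat loss (W) = U * A * dT = 25.6 * 3392 * 20 = 1736704 W
Convert to kW: 1736704 / 1000 = 1736.704 kW

1736.704 kW


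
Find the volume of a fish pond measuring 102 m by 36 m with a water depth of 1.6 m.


Base area = L * W = 102 * 36 = 3672 m^2
Volume = area * depth = 3672 * 1.6 = 5875.2 m^3

5875.2 m^3


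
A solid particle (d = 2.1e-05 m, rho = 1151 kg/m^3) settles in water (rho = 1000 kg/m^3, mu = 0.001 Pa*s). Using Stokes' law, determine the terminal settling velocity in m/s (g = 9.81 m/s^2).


Density difference: rho_p - rho_f = 1151 - 1000 = 151 kg/m^3
d^2 = (2.1e-05)^2 = 4.41e-10 m^2
Numerator = (rho_p - rho_f) * g * d^2 = 151 * 9.81 * 4.41e-10 = 6.5325771e-07
Denominator = 18 * mu = 18 * 0.001 = 0.018
v_s = 6.5325771e-07 / 0.018 = 3.62921e-05 m/s
Check: Re = rho_f * v_s * d / mu = 1000 * 3.62921e-05 * 2.1e-05 / 0.001 = 7.62e-04 < 1, so Stokes' law applies.

3.62921e-05 m/s


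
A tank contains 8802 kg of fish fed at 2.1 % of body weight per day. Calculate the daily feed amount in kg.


Feeding rate fraction = 2.1% / 100 = 0.021
Daily feed = 8802 kg * 0.021 = 184.842 kg/day

184.842 kg/day


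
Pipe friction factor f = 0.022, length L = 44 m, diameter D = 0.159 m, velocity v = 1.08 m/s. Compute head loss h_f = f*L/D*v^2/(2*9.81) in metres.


v^2 = 1.08^2 = 1.1664 m^2/s^2
L/D = 44/0.159 = 276.72956
h_f = f*(L/D)*v^2/(2g) = 0.022 * 276.72956 * 1.1664 / 19.62 = 0.361932 m

0.361932 m


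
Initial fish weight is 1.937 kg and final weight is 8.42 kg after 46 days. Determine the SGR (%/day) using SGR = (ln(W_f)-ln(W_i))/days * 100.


ln(W_f) = ln(8.42) = 2.1306098
ln(W_i) = ln(1.937) = 0.66114038
ln(W_f) - ln(W_i) = 2.1306098 - 0.66114038 = 1.4694694
SGR = 1.4694694 / 46 * 100 = 3.1945 %/day

3.1945 %/day


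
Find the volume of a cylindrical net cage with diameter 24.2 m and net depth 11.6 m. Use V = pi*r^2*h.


r = d/2 = 24.2/2 = 12.1 m
Base area = pi*r^2 = pi*12.1^2 = 459.96058 m^2
Volume = 459.96058 * 11.6 = 5335.54 m^3

5335.54 m^3


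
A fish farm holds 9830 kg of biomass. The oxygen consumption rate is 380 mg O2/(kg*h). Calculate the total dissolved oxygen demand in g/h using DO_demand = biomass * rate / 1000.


Total O2 consumption (mg/h) = 9830 kg * 380 mg/(kg*h) = 3735400 mg/h
Convert to g/h: 3735400 / 1000 = 3735.4 g/h

3735.4 g/h


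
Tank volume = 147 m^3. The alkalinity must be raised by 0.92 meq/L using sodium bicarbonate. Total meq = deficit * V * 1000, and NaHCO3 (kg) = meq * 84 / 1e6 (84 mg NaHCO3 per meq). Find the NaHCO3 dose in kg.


Tank volume in L = 147 m^3 * 1000 = 147000 L
Total meq required = 0.92 meq/L * 147000 L = 135240 meq
NaHCO3 mass = 135240 meq * 84 mg/meq / 1e6 = 11.3602 kg

11.3602 kg


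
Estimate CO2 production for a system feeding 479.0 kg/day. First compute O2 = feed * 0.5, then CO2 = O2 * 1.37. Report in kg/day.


O2 = 479.0 * 0.5 = 239.5
CO2 = 239.5 * 1.37 = 328.115

328.115 kg/day


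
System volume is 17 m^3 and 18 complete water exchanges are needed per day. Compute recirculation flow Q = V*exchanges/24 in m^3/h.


Daily recirculation volume = 17 m^3 * 18 = 306 m^3/day
Flow rate Q = daily volume / 24 h = 306 / 24 = 12.75 m^3/h

12.75 m^3/h


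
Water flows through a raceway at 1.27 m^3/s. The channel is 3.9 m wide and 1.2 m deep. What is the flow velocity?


Cross-sectional area = W * d = 3.9 * 1.2 = 4.68 m^2
Velocity = Q / A = 1.27 / 4.68 = 0.271368 m/s

0.271368 m/s


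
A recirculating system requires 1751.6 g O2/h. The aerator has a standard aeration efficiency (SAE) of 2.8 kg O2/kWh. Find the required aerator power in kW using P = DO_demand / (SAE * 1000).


SAE in g O2/kWh = 2.8 * 1000 = 2800 g/kWh
P = DO_demand / SAE_g = 1751.6 / 2800 = 0.625571 kW

0.625571 kW


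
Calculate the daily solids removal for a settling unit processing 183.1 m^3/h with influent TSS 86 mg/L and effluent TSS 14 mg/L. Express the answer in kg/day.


Concentration drop: TSS_in - TSS_out = 86 - 14 = 72 mg/L
Hourly solids removed = Q * dTSS = 183.1 m^3/h * 72 mg/L = 13183.2 g/h  (m^3/h * mg/L = g/h)
Daily solids removed = 13183.2 * 24 = 316396.8 g/day
Convert g to kg: 316396.8 / 1000 = 316.3968 kg/day

316.3968 kg/day


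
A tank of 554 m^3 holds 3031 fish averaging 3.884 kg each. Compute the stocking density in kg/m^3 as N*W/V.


Total biomass = 3031 fish * 3.884 kg = 11772.404 kg
Density = total biomass / volume = 11772.404 / 554 = 21.2498 kg/m^3

21.2498 kg/m^3


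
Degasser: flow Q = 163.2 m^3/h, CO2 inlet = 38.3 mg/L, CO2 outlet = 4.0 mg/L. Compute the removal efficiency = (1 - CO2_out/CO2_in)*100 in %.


CO2_out / CO2_in = 4.0 / 38.3 = 0.10443864
Fraction remaining = 0.10443864
efficiency = (1 - 0.10443864) * 100 = 89.5561 %

89.5561 %


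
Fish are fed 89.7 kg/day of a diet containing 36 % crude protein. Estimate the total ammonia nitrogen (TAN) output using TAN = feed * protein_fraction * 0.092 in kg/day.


Protein in feed = 89.7 * 36/100 = 32.292 kg/day
TAN = protein * 0.092 = 32.292 * 0.092 = 2.970864 kg/day

2.970864 kg/day


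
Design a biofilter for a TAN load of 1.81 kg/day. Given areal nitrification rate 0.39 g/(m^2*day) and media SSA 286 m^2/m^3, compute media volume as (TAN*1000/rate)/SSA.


A = 1.81*1000 / 0.39 = 4641.0256 m^2
V = 4641.0256 / 286 = 16.2274

16.2274 m^3


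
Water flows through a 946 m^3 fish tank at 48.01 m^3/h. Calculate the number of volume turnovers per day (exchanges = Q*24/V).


Daily flow volume = 48.01 m^3/h * 24 h = 1152.24 m^3/day
Exchanges = daily flow / tank volume = 1152.24 / 946 = 1.21801 exchanges/day

1.21801 exchanges/day


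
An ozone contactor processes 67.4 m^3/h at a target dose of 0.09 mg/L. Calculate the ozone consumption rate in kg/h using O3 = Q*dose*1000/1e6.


O3 demand (mg/h) = Q * dose * 1000 = 67.4 * 0.09 * 1000 = 6066 mg/h
Convert mg to kg: 6066 / 1e6 = 0.006066 kg/h

0.006066 kg/h


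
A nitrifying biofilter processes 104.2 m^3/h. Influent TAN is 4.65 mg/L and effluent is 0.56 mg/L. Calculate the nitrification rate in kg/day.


Concentration drop: TAN_in - TAN_out = 4.65 - 0.56 = 4.09 mg/L
Hourly TAN removed = Q * dTAN = 104.2 m^3/h * 4.09 mg/L = 426.178 g/h  (m^3/h * mg/L = g/h)
Daily TAN removed = 426.178 * 24 = 10228.272 g/day
Convert to kg/day: 10228.272 / 1000 = 10.228272 kg/day

10.228272 kg/day


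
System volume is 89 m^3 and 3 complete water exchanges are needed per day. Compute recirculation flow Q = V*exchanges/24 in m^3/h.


Daily recirculation volume = 89 m^3 * 3 = 267 m^3/day
Flow rate Q = daily volume / 24 h = 267 / 24 = 11.125 m^3/h

11.125 m^3/h


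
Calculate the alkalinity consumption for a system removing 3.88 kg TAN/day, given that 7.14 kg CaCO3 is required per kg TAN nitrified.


Alkalinity factor: 7.14 kg CaCO3 consumed per kg TAN nitrified
alk = 3.88 kg TAN * 7.14 = 27.7032 kg CaCO3/day

27.7032 kg CaCO3/day


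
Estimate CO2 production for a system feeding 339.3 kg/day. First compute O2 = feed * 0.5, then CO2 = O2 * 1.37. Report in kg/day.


O2 = 339.3 * 0.5 = 169.65
CO2 = 169.65 * 1.37 = 232.4205

232.4205 kg/day


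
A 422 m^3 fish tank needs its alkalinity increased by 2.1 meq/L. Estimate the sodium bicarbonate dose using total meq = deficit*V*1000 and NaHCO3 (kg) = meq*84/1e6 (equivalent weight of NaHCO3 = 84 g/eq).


Tank volume in L = 422 m^3 * 1000 = 422000 L
Total meq required = 2.1 meq/L * 422000 L = 886200 meq
NaHCO3 mass = 886200 meq * 84 mg/meq / 1e6 = 74.4408 kg

74.4408 kg


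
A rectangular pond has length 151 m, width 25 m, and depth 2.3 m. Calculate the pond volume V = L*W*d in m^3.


Base area = L * W = 151 * 25 = 3775 m^2
Volume = area * depth = 3775 * 2.3 = 8682.5 m^3

8682.5 m^3


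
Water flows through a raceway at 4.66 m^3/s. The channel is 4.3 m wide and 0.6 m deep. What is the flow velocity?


Cross-sectional area = W * d = 4.3 * 0.6 = 2.58 m^2
Velocity = Q / A = 4.66 / 2.58 = 1.8062 m/s

1.8062 m/s


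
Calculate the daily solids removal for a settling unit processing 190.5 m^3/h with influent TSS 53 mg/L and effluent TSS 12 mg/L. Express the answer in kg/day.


Concentration drop: TSS_in - TSS_out = 53 - 12 = 41 mg/L
Hourly solids removed = Q * dTSS = 190.5 m^3/h * 41 mg/L = 7810.5 g/h  (m^3/h * mg/L = g/h)
Daily solids removed = 7810.5 * 24 = 187452 g/day
Convert g to kg: 187452 / 1000 = 187.452 kg/day

187.452 kg/day


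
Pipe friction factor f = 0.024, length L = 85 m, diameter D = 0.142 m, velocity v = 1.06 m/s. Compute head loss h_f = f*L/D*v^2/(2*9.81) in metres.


v^2 = 1.06^2 = 1.1236 m^2/s^2
L/D = 85/0.142 = 598.59155
h_f = f*(L/D)*v^2/(2g) = 0.024 * 598.59155 * 1.1236 / 19.62 = 0.822725 m

0.822725 m


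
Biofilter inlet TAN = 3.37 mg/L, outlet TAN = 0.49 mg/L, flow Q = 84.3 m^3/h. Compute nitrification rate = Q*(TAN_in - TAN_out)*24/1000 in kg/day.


Concentration drop: TAN_in - TAN_out = 3.37 - 0.49 = 2.88 mg/L
Hourly TAN removed = Q * dTAN = 84.3 m^3/h * 2.88 mg/L = 242.784 g/h  (m^3/h * mg/L = g/h)
Daily TAN removed = 242.784 * 24 = 5826.816 g/day
Convert to kg/day: 5826.816 / 1000 = 5.826816 kg/day

5.826816 kg/day


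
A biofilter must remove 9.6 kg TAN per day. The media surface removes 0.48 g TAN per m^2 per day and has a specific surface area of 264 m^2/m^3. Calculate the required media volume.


A = 9.6*1000 / 0.48 = 20000 m^2
V = 20000 / 264 = 75.7576

75.7576 m^3


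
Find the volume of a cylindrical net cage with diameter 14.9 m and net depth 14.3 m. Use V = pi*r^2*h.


r = d/2 = 14.9/2 = 7.45 m
Base area = pi*r^2 = pi*7.45^2 = 174.36625 m^2
Volume = 174.36625 * 14.3 = 2493.44 m^3

2493.44 m^3


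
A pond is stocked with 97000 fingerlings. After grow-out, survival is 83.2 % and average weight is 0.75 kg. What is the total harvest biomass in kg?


Survivors = 97000 * 83.2/100 = 80704 fish
Harvest biomass = survivors * W_f = 80704 * 0.75 = 60528 kg

60528 kg


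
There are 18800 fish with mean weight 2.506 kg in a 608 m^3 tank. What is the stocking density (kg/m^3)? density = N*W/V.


Total biomass = 18800 fish * 2.506 kg = 47112.8 kg
Density = total biomass / volume = 47112.8 / 608 = 77.4882 kg/m^3

77.4882 kg/m^3


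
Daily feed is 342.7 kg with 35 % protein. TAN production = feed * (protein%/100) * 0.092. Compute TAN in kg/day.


Protein in feed = 342.7 * 35/100 = 119.945 kg/day
TAN = protein * 0.092 = 119.945 * 0.092 = 11.03494 kg/day

11.03494 kg/day


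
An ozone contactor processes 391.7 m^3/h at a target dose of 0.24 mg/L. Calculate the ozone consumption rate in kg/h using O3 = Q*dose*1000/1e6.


O3 demand (mg/h) = Q * dose * 1000 = 391.7 * 0.24 * 1000 = 94008 mg/h
Convert mg to kg: 94008 / 1e6 = 0.094008 kg/h

0.094008 kg/h


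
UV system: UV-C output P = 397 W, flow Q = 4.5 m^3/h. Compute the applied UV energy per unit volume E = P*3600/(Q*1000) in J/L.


Energy delivered per hour = 397 W * 3600 s = 1429200 J/h
Volume treated per hour = 4.5 m^3/h * 1000 = 4500 L/h
dose = 1429200 / 4500 = 317.6 J/L

317.6 J/L


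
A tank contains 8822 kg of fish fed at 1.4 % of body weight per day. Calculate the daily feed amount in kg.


Feeding rate fraction = 1.4% / 100 = 0.014
Daily feed = 8822 kg * 0.014 = 123.508 kg/day

123.508 kg/day


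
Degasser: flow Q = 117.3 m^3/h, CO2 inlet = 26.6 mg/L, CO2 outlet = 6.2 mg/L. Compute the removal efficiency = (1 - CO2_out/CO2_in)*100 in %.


CO2_out / CO2_in = 6.2 / 26.6 = 0.23308271
Fraction remaining = 0.23308271
efficiency = (1 - 0.23308271) * 100 = 76.6917 %

76.6917 %


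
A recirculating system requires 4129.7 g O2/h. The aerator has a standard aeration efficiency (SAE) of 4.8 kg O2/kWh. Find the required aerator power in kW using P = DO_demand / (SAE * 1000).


SAE in g O2/kWh = 4.8 * 1000 = 4800 g/kWh
P = DO_demand / SAE_g = 4129.7 / 4800 = 0.860354 kW

0.860354 kW


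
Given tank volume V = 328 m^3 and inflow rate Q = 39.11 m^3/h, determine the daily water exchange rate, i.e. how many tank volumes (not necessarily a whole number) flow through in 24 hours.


Daily flow volume = 39.11 m^3/h * 24 h = 938.64 m^3/day
Exchanges = daily flow / tank volume = 938.64 / 328 = 2.86171 exchanges/day

2.86171 exchanges/day


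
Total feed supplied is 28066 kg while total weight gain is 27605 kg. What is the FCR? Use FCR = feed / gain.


FCR = feed consumed / weight gained
FCR = 28066 kg / 27605 kg = 1.0167

1.0167


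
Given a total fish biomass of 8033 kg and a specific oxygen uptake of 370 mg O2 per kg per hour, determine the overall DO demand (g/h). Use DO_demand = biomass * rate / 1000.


Total O2 consumption (mg/h) = 8033 kg * 370 mg/(kg*h) = 2972210 mg/h
Convert to g/h: 2972210 / 1000 = 2972.21 g/h

2972.21 g/h


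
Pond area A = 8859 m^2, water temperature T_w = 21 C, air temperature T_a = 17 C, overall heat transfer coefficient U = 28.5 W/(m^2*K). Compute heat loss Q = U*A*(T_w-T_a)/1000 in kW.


Temperature difference dT = 21 - 17 = 4 K
Heat loss (W) = U * A * dT = 28.5 * 8859 * 4 = 1009926 W
Convert to kW: 1009926 / 1000 = 1009.926 kW

1009.926 kW


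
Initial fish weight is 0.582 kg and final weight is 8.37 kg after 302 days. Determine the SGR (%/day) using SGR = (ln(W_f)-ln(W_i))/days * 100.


ln(W_f) = ln(8.37) = 2.1246539
ln(W_i) = ln(0.582) = -0.54128483
ln(W_f) - ln(W_i) = 2.1246539 - -0.54128483 = 2.6659387
SGR = 2.6659387 / 302 * 100 = 0.882761 %/day

0.882761 %/day


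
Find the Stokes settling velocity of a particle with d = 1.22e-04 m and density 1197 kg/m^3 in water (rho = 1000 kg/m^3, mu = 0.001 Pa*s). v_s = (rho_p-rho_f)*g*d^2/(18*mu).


Density difference: rho_p - rho_f = 1197 - 1000 = 197 kg/m^3
d^2 = (1.22e-04)^2 = 1.4884e-08 m^2
Numerator = (rho_p - rho_f) * g * d^2 = 197 * 9.81 * 1.4884e-08 = 2.8764372e-05
Denominator = 18 * mu = 18 * 0.001 = 0.018
v_s = 2.8764372e-05 / 0.018 = 0.00159802 m/s
Check: Re = rho_f * v_s * d / mu = 1000 * 0.00159802 * 1.22e-04 / 0.001 = 0.195 < 1, so Stokes' law applies.

0.00159802 m/s


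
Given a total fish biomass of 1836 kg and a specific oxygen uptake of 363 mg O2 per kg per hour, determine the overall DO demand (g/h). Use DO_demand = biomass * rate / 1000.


Total O2 consumption (mg/h) = 1836 kg * 363 mg/(kg*h) = 666468 mg/h
Convert to g/h: 666468 / 1000 = 666.468 g/h

666.468 g/h


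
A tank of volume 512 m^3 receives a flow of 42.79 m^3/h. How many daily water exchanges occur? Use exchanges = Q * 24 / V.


Daily flow volume = 42.79 m^3/h * 24 h = 1026.96 m^3/day
Exchanges = daily flow / tank volume = 1026.96 / 512 = 2.00578 exchanges/day

2.00578 exchanges/day


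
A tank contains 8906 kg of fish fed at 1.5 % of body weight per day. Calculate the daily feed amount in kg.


Feeding rate fraction = 1.5% / 100 = 0.015
Daily feed = 8906 kg * 0.015 = 133.59 kg/day

133.59 kg/day


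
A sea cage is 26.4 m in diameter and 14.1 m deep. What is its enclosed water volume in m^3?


r = d/2 = 26.4/2 = 13.2 m
Base area = pi*r^2 = pi*13.2^2 = 547.3911 m^2
Volume = 547.3911 * 14.1 = 7718.21 m^3

7718.21 m^3


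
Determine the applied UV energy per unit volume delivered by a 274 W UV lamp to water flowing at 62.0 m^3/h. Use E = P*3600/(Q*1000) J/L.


Energy delivered per hour = 274 W * 3600 s = 986400 J/h
Volume treated per hour = 62.0 m^3/h * 1000 = 62000 L/h
dose = 986400 / 62000 = 15.9097 J/L

15.9097 J/L


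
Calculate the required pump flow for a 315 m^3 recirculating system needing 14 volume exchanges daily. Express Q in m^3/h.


Daily recirculation volume = 315 m^3 * 14 = 4410 m^3/day
Flow rate Q = daily volume / 24 h = 4410 / 24 = 183.75 m^3/h

183.75 m^3/h


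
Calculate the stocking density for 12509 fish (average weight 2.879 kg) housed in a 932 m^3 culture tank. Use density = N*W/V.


Total biomass = 12509 fish * 2.879 kg = 36013.411 kg
Density = total biomass / volume = 36013.411 / 932 = 38.641 kg/m^3

38.641 kg/m^3


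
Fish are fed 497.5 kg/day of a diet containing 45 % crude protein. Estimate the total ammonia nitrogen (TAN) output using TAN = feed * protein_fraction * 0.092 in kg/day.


Protein in feed = 497.5 * 45/100 = 223.875 kg/day
TAN = protein * 0.092 = 223.875 * 0.092 = 20.5965 kg/day

20.5965 kg/day


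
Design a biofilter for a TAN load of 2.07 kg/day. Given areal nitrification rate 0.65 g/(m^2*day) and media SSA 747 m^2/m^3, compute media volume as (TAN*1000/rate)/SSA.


A = 2.07*1000 / 0.65 = 3184.6154 m^2
V = 3184.6154 / 747 = 4.26321

4.26321 m^3


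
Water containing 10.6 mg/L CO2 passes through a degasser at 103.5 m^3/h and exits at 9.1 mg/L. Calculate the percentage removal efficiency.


CO2_out / CO2_in = 9.1 / 10.6 = 0.85849057
Fraction remaining = 0.85849057
efficiency = (1 - 0.85849057) * 100 = 14.1509 %

14.1509 %


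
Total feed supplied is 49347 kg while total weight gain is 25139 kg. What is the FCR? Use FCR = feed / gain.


FCR = feed consumed / weight gained
FCR = 49347 kg / 25139 kg = 1.96297

1.96297


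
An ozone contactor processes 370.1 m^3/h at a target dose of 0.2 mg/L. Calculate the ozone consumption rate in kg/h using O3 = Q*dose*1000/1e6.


O3 demand (mg/h) = Q * dose * 1000 = 370.1 * 0.2 * 1000 = 74020 mg/h
Convert mg to kg: 74020 / 1e6 = 0.07402 kg/h

0.07402 kg/h


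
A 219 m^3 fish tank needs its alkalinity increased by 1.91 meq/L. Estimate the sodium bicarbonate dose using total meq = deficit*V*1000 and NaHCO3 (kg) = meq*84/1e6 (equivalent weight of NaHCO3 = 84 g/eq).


Tank volume in L = 219 m^3 * 1000 = 219000 L
Total meq required = 1.91 meq/L * 219000 L = 418290 meq
NaHCO3 mass = 418290 meq * 84 mg/meq / 1e6 = 35.1364 kg

35.1364 kg


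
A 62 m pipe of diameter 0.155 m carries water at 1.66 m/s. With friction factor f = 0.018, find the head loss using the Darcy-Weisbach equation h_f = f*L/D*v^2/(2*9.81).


v^2 = 1.66^2 = 2.7556 m^2/s^2
L/D = 62/0.155 = 400
h_f = f*(L/D)*v^2/(2g) = 0.018 * 400 * 2.7556 / 19.62 = 1.01123 m

1.01123 m


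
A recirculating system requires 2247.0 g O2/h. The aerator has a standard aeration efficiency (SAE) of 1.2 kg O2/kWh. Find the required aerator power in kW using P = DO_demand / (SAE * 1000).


SAE in g O2/kWh = 1.2 * 1000 = 1200 g/kWh
P = DO_demand / SAE_g = 2247.0 / 1200 = 1.8725 kW

1.8725 kW


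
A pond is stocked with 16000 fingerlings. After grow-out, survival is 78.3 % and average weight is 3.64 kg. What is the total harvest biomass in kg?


Survivors = 16000 * 78.3/100 = 12528 fish
Harvest biomass = survivors * W_f = 12528 * 3.64 = 45601.92 kg

45601.92 kg


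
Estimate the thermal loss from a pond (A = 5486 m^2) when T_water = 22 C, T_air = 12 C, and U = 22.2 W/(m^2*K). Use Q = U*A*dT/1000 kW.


Temperature difference dT = 22 - 12 = 10 K
Heat loss (W) = U * A * dT = 22.2 * 5486 * 10 = 1217892 W
Convert to kW: 1217892 / 1000 = 1217.892 kW

1217.892 kW


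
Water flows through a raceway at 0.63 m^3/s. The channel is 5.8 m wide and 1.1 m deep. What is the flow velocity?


Cross-sectional area = W * d = 5.8 * 1.1 = 6.38 m^2
Velocity = Q / A = 0.63 / 6.38 = 0.0987461 m/s

0.0987461 m/s


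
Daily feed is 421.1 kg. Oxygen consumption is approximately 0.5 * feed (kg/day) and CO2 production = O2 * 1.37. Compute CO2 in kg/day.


O2 = 421.1 * 0.5 = 210.55
CO2 = 210.55 * 1.37 = 288.4535

288.4535 kg/day


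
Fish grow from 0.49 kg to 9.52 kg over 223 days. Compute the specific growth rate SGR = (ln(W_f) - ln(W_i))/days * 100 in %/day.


ln(W_f) = ln(9.52) = 2.2533948
ln(W_i) = ln(0.49) = -0.71334989
ln(W_f) - ln(W_i) = 2.2533948 - -0.71334989 = 2.9667447
SGR = 2.9667447 / 223 * 100 = 1.33038 %/day

1.33038 %/day


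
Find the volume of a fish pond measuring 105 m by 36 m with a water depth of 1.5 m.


Base area = L * W = 105 * 36 = 3780 m^2
Volume = area * depth = 3780 * 1.5 = 5670 m^3

5670 m^3


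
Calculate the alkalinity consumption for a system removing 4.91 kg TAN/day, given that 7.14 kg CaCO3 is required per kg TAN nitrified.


Alkalinity factor: 7.14 kg CaCO3 consumed per kg TAN nitrified
alk = 4.91 kg TAN * 7.14 = 35.0574 kg CaCO3/day

35.0574 kg CaCO3/day


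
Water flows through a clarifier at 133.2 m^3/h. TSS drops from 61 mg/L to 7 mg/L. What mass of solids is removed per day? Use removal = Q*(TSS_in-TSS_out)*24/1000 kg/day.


Concentration drop: TSS_in - TSS_out = 61 - 7 = 54 mg/L
Hourly solids removed = Q * dTSS = 133.2 m^3/h * 54 mg/L = 7192.8 g/h  (m^3/h * mg/L = g/h)
Daily solids removed = 7192.8 * 24 = 172627.2 g/day
Convert g to kg: 172627.2 / 1000 = 172.6272 kg/day

172.6272 kg/day


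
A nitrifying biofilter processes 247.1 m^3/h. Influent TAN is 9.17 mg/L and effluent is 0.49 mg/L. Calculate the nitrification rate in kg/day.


Concentration drop: TAN_in - TAN_out = 9.17 - 0.49 = 8.68 mg/L
Hourly TAN removed = Q * dTAN = 247.1 m^3/h * 8.68 mg/L = 2144.828 g/h  (m^3/h * mg/L = g/h)
Daily TAN removed = 2144.828 * 24 = 51475.872 g/day
Convert to kg/day: 51475.872 / 1000 = 51.475872 kg/day

51.475872 kg/day


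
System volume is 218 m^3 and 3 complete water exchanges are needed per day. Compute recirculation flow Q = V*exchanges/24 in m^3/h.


Daily recirculation volume = 218 m^3 * 3 = 654 m^3/day
Flow rate Q = daily volume / 24 h = 654 / 24 = 27.25 m^3/h

27.25 m^3/h


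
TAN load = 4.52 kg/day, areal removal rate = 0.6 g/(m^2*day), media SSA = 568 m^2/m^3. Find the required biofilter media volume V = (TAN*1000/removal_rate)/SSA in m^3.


A = 4.52*1000 / 0.6 = 7533.3333 m^2
V = 7533.3333 / 568 = 13.2629

13.2629 m^3


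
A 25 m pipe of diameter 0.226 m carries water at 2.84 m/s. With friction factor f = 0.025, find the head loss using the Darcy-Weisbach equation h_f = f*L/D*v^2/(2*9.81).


v^2 = 2.84^2 = 8.0656 m^2/s^2
L/D = 25/0.226 = 110.61947
h_f = f*(L/D)*v^2/(2g) = 0.025 * 110.61947 * 8.0656 / 19.62 = 1.13687 m

1.13687 m


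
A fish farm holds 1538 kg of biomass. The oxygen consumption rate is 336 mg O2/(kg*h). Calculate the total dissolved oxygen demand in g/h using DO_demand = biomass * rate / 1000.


Total O2 consumption (mg/h) = 1538 kg * 336 mg/(kg*h) = 516768 mg/h
Convert to g/h: 516768 / 1000 = 516.768 g/h

516.768 g/h


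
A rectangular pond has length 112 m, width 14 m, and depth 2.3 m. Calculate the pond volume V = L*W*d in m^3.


Base area = L * W = 112 * 14 = 1568 m^2
Volume = area * depth = 1568 * 2.3 = 3606.4 m^3

3606.4 m^3


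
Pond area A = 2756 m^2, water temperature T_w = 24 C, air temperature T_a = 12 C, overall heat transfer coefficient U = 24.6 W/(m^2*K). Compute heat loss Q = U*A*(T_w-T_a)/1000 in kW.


Temperature difference dT = 24 - 12 = 12 K
Heat loss (W) = U * A * dT = 24.6 * 2756 * 12 = 813571.2 W
Convert to kW: 813571.2 / 1000 = 813.5712 kW

813.5712 kW


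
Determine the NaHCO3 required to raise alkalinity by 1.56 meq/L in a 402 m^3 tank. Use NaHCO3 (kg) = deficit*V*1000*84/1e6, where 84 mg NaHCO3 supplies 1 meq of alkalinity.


Tank volume in L = 402 m^3 * 1000 = 402000 L
Total meq required = 1.56 meq/L * 402000 L = 627120 meq
NaHCO3 mass = 627120 meq * 84 mg/meq / 1e6 = 52.6781 kg

52.6781 kg


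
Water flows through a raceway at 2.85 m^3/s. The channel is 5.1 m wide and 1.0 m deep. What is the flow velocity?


Cross-sectional area = W * d = 5.1 * 1.0 = 5.1 m^2
Velocity = Q / A = 2.85 / 5.1 = 0.558824 m/s

0.558824 m/s


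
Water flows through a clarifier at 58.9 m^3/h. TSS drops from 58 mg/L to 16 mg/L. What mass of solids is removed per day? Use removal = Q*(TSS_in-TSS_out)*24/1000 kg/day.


Concentration drop: TSS_in - TSS_out = 58 - 16 = 42 mg/L
Hourly solids removed = Q * dTSS = 58.9 m^3/h * 42 mg/L = 2473.8 g/h  (m^3/h * mg/L = g/h)
Daily solids removed = 2473.8 * 24 = 59371.2 g/day
Convert g to kg: 59371.2 / 1000 = 59.3712 kg/day

59.3712 kg/day


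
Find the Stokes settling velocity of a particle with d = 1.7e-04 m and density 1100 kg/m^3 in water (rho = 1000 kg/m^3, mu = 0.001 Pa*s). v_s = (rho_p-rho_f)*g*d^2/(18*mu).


Density difference: rho_p - rho_f = 1100 - 1000 = 100 kg/m^3
d^2 = (1.7e-04)^2 = 2.89e-08 m^2
Numerator = (rho_p - rho_f) * g * d^2 = 100 * 9.81 * 2.89e-08 = 2.83509e-05
Denominator = 18 * mu = 18 * 0.001 = 0.018
v_s = 2.83509e-05 / 0.018 = 0.00157505 m/s
Check: Re = rho_f * v_s * d / mu = 1000 * 0.00157505 * 1.7e-04 / 0.001 = 0.268 < 1, so Stokes' law applies.

0.00157505 m/s


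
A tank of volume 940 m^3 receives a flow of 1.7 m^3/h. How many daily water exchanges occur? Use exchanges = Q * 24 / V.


Daily flow volume = 1.7 m^3/h * 24 h = 40.8 m^3/day
Exchanges = daily flow / tank volume = 40.8 / 940 = 0.0434043 exchanges/day

0.0434043 exchanges/day


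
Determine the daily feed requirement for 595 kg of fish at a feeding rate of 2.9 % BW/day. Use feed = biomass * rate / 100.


Feeding rate fraction = 2.9% / 100 = 0.029
Daily feed = 595 kg * 0.029 = 17.255 kg/day

17.255 kg/day


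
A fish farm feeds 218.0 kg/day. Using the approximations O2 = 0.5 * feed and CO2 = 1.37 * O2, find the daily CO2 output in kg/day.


O2 = 218.0 * 0.5 = 109
CO2 = 109 * 1.37 = 149.33

149.33 kg/day


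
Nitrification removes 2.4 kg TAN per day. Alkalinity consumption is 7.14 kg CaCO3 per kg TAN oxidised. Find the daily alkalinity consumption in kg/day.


Alkalinity factor: 7.14 kg CaCO3 consumed per kg TAN nitrified
alk = 2.4 kg TAN * 7.14 = 17.136 kg CaCO3/day

17.136 kg CaCO3/day


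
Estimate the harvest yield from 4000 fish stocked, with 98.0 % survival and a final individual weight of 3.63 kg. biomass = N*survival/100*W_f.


Survivors = 4000 * 98.0/100 = 3920 fish
Harvest biomass = survivors * W_f = 3920 * 3.63 = 14229.6 kg

14229.6 kg


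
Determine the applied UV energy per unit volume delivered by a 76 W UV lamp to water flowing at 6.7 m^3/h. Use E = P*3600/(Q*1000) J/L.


Energy delivered per hour = 76 W * 3600 s = 273600 J/h
Volume treated per hour = 6.7 m^3/h * 1000 = 6700 L/h
dose = 273600 / 6700 = 40.8358 J/L

40.8358 J/L


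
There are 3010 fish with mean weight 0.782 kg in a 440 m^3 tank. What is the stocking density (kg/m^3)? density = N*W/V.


Total biomass = 3010 fish * 0.782 kg = 2353.82 kg
Density = total biomass / volume = 2353.82 / 440 = 5.34959 kg/m^3

5.34959 kg/m^3


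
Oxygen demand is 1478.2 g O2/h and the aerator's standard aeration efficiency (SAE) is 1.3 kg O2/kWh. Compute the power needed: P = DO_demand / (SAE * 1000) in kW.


SAE in g O2/kWh = 1.3 * 1000 = 1300 g/kWh
P = DO_demand / SAE_g = 1478.2 / 1300 = 1.13708 kW

1.13708 kW


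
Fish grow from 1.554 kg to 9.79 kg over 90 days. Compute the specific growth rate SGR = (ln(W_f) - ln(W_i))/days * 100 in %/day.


ln(W_f) = ln(9.79) = 2.2813615
ln(W_i) = ln(1.554) = 0.44083225
ln(W_f) - ln(W_i) = 2.2813615 - 0.44083225 = 1.8405293
SGR = 1.8405293 / 90 * 100 = 2.04503 %/day

2.04503 %/day


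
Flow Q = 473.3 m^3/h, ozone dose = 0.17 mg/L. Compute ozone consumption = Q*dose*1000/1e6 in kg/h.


O3 demand (mg/h) = Q * dose * 1000 = 473.3 * 0.17 * 1000 = 80461 mg/h
Convert mg to kg: 80461 / 1e6 = 0.080461 kg/h

0.080461 kg/h


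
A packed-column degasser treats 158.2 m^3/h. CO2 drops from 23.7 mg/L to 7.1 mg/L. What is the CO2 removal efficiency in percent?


CO2_out / CO2_in = 7.1 / 23.7 = 0.29957806
Fraction remaining = 0.29957806
efficiency = (1 - 0.29957806) * 100 = 70.0422 %

70.0422 %


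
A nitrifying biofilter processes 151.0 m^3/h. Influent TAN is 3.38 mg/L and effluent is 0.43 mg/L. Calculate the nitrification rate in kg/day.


Concentration drop: TAN_in - TAN_out = 3.38 - 0.43 = 2.95 mg/L
Hourly TAN removed = Q * dTAN = 151.0 m^3/h * 2.95 mg/L = 445.45 g/h  (m^3/h * mg/L = g/h)
Daily TAN removed = 445.45 * 24 = 10690.8 g/day
Convert to kg/day: 10690.8 / 1000 = 10.6908 kg/day

10.6908 kg/day


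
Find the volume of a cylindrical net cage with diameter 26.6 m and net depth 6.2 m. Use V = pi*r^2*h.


r = d/2 = 26.6/2 = 13.3 m
Base area = pi*r^2 = pi*13.3^2 = 555.71632 m^2
Volume = 555.71632 * 6.2 = 3445.44 m^3

3445.44 m^3


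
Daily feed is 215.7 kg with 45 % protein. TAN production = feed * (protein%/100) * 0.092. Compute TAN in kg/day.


Protein in feed = 215.7 * 45/100 = 97.065 kg/day
TAN = protein * 0.092 = 97.065 * 0.092 = 8.92998 kg/day

8.92998 kg/day


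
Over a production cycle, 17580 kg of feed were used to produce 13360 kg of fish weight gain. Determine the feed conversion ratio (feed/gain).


FCR = feed consumed / weight gained
FCR = 17580 kg / 13360 kg = 1.31587

1.31587


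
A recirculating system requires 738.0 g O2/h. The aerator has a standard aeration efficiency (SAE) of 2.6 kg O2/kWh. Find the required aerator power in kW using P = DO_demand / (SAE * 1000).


SAE in g O2/kWh = 2.6 * 1000 = 2600 g/kWh
P = DO_demand / SAE_g = 738.0 / 2600 = 0.283846 kW

0.283846 kW


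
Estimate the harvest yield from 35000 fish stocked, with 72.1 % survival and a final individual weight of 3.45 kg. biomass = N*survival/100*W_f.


Survivors = 35000 * 72.1/100 = 25235 fish
Harvest biomass = survivors * W_f = 25235 * 3.45 = 87060.75 kg

87060.75 kg


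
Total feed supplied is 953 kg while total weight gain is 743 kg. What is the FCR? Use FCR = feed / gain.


FCR = feed consumed / weight gained
FCR = 953 kg / 743 kg = 1.28264

1.28264


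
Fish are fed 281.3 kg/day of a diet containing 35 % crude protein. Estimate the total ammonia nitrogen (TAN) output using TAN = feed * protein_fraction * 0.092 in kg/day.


Protein in feed = 281.3 * 35/100 = 98.455 kg/day
TAN = protein * 0.092 = 98.455 * 0.092 = 9.05786 kg/day

9.05786 kg/day


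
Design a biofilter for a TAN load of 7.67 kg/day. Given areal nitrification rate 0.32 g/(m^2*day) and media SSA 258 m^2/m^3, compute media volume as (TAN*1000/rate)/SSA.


A = 7.67*1000 / 0.32 = 23968.75 m^2
V = 23968.75 / 258 = 92.9021

92.9021 m^3


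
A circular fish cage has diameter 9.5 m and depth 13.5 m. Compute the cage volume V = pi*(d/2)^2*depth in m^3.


r = d/2 = 9.5/2 = 4.75 m
Base area = pi*r^2 = pi*4.75^2 = 70.882184 m^2
Volume = 70.882184 * 13.5 = 956.909 m^3

956.909 m^3


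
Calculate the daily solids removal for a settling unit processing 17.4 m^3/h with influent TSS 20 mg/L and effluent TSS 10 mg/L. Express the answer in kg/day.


Concentration drop: TSS_in - TSS_out = 20 - 10 = 10 mg/L
Hourly solids removed = Q * dTSS = 17.4 m^3/h * 10 mg/L = 174 g/h  (m^3/h * mg/L = g/h)
Daily solids removed = 174 * 24 = 4176 g/day
Convert g to kg: 4176 / 1000 = 4.176 kg/day

4.176 kg/day


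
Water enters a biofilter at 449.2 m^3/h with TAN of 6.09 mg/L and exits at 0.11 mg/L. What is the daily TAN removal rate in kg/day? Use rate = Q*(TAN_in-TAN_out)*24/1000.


Concentration drop: TAN_in - TAN_out = 6.09 - 0.11 = 5.98 mg/L
Hourly TAN removed = Q * dTAN = 449.2 m^3/h * 5.98 mg/L = 2686.216 g/h  (m^3/h * mg/L = g/h)
Daily TAN removed = 2686.216 * 24 = 64469.184 g/day
Convert to kg/day: 64469.184 / 1000 = 64.469184 kg/day

64.469184 kg/day


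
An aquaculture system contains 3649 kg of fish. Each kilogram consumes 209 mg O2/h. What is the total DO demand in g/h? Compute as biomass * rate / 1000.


Total O2 consumption (mg/h) = 3649 kg * 209 mg/(kg*h) = 762641 mg/h
Convert to g/h: 762641 / 1000 = 762.641 g/h

762.641 g/h


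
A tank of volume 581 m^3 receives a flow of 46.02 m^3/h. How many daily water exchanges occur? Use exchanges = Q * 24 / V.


Daily flow volume = 46.02 m^3/h * 24 h = 1104.48 m^3/day
Exchanges = daily flow / tank volume = 1104.48 / 581 = 1.901 exchanges/day

1.901 exchanges/day


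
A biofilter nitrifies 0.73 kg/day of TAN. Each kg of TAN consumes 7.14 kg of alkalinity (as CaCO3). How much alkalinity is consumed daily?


Alkalinity factor: 7.14 kg CaCO3 consumed per kg TAN nitrified
alk = 0.73 kg TAN * 7.14 = 5.2122 kg CaCO3/day

5.2122 kg CaCO3/day


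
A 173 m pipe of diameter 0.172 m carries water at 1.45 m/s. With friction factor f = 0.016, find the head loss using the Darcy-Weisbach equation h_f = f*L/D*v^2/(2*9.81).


v^2 = 1.45^2 = 2.1025 m^2/s^2
L/D = 173/0.172 = 1005.814
h_f = f*(L/D)*v^2/(2g) = 0.016 * 1005.814 * 2.1025 / 19.62 = 1.72455 m

1.72455 m


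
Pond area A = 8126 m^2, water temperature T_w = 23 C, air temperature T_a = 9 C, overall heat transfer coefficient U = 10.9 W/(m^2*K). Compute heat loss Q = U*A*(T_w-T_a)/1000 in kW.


Temperature difference dT = 23 - 9 = 14 K
Heat loss (W) = U * A * dT = 10.9 * 8126 * 14 = 1240027.6 W
Convert to kW: 1240027.6 / 1000 = 1240.0276 kW

1240.0276 kW


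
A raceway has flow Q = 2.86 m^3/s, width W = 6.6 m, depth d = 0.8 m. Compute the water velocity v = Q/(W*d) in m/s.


Cross-sectional area = W * d = 6.6 * 0.8 = 5.28 m^2
Velocity = Q / A = 2.86 / 5.28 = 0.541667 m/s

0.541667 m/s
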